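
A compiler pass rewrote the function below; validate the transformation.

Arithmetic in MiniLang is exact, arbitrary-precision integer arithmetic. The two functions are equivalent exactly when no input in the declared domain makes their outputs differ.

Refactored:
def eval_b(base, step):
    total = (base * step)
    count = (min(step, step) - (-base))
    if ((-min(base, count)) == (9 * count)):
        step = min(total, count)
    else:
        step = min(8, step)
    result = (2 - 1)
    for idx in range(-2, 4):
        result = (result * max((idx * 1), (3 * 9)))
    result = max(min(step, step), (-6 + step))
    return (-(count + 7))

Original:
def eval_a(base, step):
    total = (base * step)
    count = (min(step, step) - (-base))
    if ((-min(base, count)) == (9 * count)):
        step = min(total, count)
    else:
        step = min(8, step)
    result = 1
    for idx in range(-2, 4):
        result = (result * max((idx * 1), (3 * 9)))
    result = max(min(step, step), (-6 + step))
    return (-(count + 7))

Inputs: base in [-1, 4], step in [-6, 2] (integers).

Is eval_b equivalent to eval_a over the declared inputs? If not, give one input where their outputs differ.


This is a faithful refactor — constant usage differs, and arithmetic usage differs, but the computed results match everywhere.
Tracing base=4, step=-6: eval_a: total=-24, then count=-2, then ((-min(base, count)) == (9 * count)) is false, then step=-6, then result=1, then (idx=-2), then result=27, then (idx=-1), then result=729, then (idx=0), then result=19683, then (idx=1), then result=531441, then (idx=2), then result=14348907, then (idx=3), then result=387420489, then result=-6, then returns -5 | eval_b: total=-24, then count=-2, then ((-min(base, count)) == (9 * count)) is false, then step=-6, then result=1, then (idx=-2), then result=27, then (idx=-1), then result=729, then (idx=0), then result=19683, then (idx=1), then result=531441, then (idx=2), then result=14348907, then (idx=3), then result=387420489, then result=-6, then returns -5 — matching result -5.
Sweeping the whole domain (54 inputs) finds no disagreement.
verdict: equivalent


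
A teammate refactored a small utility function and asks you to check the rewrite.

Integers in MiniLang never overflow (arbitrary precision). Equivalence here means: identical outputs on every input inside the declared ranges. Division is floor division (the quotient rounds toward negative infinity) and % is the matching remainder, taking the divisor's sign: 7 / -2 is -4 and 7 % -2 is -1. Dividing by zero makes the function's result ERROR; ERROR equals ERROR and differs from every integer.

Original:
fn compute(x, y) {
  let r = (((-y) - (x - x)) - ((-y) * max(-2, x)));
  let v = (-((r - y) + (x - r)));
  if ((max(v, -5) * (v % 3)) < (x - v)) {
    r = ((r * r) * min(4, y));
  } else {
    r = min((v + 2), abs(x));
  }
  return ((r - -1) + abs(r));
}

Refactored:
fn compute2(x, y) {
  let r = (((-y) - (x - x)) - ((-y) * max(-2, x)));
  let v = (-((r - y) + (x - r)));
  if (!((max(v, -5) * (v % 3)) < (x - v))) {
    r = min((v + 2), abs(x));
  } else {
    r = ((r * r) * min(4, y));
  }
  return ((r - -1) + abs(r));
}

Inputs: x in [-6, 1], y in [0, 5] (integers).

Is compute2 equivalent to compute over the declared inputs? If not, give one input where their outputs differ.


The two versions differ — the changes include boolean connective usage differs.
As a probe, take x=-6, y=1: compute runs r=-3, then v=7, then ((max(v, -5) * (v % 3)) < (x - v)) is false, then r=6, then returns 13; compute2 runs r=-3, then v=7, then (!((max(v, -5) * (v % 3)) < (x - v))) is true, then r=6, then returns 13; both end at 13.
Across all 48 domain points the two functions coincide.
verdict: equivalent


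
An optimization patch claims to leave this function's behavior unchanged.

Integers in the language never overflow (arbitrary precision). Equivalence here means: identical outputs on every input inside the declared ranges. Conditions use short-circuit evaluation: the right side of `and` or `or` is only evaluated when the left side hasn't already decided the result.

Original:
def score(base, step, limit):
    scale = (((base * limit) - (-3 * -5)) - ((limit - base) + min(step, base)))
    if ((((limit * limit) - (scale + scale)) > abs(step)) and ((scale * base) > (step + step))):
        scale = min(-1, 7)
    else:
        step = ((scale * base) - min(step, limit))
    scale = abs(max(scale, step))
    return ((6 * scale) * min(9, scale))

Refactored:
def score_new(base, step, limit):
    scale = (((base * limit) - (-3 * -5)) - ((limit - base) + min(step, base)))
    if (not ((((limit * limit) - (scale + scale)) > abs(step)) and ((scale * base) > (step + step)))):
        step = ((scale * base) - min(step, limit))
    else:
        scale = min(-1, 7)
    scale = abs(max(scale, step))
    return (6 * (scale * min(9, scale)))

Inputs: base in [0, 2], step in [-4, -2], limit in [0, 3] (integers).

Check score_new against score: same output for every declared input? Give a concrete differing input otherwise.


This is a faithful refactor — boolean connective usage differs, but the computed results match everywhere.
One worked example (base=2, step=-2, limit=2) — score: scale=-9, then ((((limit * limit) - (scale + scale)) > abs(step)) and ((scale * base) > (step + step))) is false, then step=-16, then scale=9, then returns 486; score_new: scale=-9, then (not ((((limit * limit) - (scale + scale)) > abs(step)) and ((scale * base) > (step + step)))) is true, then step=-16, then scale=9, then returns 486; agreement on 486.
An exhaustive pass over the 36 declared inputs shows identical outputs.
verdict: equivalent


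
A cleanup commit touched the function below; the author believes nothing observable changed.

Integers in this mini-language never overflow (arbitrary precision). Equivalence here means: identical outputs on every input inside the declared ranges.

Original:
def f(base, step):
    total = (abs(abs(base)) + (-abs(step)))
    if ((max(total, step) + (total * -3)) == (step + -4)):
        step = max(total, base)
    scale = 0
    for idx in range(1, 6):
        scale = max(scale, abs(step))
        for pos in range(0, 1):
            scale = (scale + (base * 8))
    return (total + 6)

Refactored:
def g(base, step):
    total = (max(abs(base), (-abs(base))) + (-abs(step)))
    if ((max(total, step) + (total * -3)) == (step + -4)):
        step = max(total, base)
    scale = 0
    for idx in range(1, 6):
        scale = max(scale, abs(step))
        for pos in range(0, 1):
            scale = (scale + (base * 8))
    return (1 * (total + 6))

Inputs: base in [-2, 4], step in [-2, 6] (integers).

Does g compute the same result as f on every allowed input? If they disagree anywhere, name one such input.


The two are interchangeable: arithmetic usage differs; constant usage differs; min/max/abs usage differs, and every declared input agrees.
One worked example (base=3, step=1) — f: total = 2; ((max(total, step) + (total * -3)) == (step + -4)) -> false; scale = 0; [idx=1]; scale = 1; [pos=0]; scale = 25; [idx=2]; scale = 25; [pos=0]; scale = 49; [idx=3]; scale = 49; [pos=0]; scale = 73; [idx=4]; scale = 73; [pos=0]; scale = 97; [idx=5]; scale = 97; [pos=0]; scale = 121; return 8; g: total = 2; ((max(total, step) + (total * -3)) == (step + -4)) -> false; scale = 0; [idx=1]; scale = 1; [pos=0]; scale = 25; [idx=2]; scale = 25; [pos=0]; scale = 49; [idx=3]; scale = 49; [pos=0]; scale = 73; [idx=4]; scale = 73; [pos=0]; scale = 97; [idx=5]; scale = 97; [pos=0]; scale = 121; return 8; agreement on 8.
Checked all 63 inputs in the declared domain: the outputs agree on every one.
verdict: equivalent


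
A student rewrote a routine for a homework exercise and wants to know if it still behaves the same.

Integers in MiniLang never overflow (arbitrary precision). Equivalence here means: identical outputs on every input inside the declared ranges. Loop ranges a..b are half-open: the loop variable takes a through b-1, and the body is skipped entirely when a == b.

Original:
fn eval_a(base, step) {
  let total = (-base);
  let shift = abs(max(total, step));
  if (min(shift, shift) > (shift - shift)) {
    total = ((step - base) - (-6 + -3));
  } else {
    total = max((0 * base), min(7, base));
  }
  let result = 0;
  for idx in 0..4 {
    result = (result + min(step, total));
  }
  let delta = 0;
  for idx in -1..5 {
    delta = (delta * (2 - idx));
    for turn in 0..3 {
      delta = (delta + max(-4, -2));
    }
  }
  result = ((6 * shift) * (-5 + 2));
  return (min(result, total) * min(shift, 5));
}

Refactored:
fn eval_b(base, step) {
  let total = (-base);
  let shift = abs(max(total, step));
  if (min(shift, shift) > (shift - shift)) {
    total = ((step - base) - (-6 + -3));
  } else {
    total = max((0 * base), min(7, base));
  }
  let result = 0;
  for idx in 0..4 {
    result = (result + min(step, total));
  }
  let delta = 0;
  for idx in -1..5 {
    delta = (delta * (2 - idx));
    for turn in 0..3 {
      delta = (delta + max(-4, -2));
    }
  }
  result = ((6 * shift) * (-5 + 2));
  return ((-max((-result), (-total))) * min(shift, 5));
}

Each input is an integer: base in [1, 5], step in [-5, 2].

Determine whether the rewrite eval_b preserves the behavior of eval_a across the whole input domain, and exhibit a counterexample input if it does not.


Equivalent — the differences include min/max/abs usage differs, yet no declared input distinguishes the two.
Tracing base=2, step=0: eval_a: total = -2; shift = 0; (min(shift, shift) > (shift - shift)) -> false; total = 2; result = 0; [idx=0]; result = 0; [idx=1]; result = 0; [idx=2]; result = 0; [idx=3]; result = 0; delta = 0; [idx=-1]; delta = 0; [turn=0]; delta = -2; [turn=1]; delta = -4; [turn=2]; delta = -6; [idx=0]; delta = -12; [turn=0]; delta = -14; [turn=1]; delta = -16; [turn=2]; delta = -18; [idx=1]; delta = -18; [turn=0]; delta = -20; [turn=1]; delta = -22; [turn=2]; delta = -24; [idx=2]; delta = 0; [turn=0]; delta = -2; [turn=1]; delta = -4; [turn=2]; delta = -6; [idx=3]; delta = 6; [turn=0]; delta = 4; [turn=1]; delta = 2; [turn=2]; delta = 0; [idx=4]; delta = 0; [turn=0]; delta = -2; [turn=1]; delta = -4; [turn=2]; delta = -6; result = 0; return 0 | eval_b: total = -2; shift = 0; (min(shift, shift) > (shift - shift)) -> false; total = 2; result = 0; [idx=0]; result = 0; [idx=1]; result = 0; [idx=2]; result = 0; [idx=3]; result = 0; delta = 0; [idx=-1]; delta = 0; [turn=0]; delta = -2; [turn=1]; delta = -4; [turn=2]; delta = -6; [idx=0]; delta = -12; [turn=0]; delta = -14; [turn=1]; delta = -16; [turn=2]; delta = -18; [idx=1]; delta = -18; [turn=0]; delta = -20; [turn=1]; delta = -22; [turn=2]; delta = -24; [idx=2]; delta = 0; [turn=0]; delta = -2; [turn=1]; delta = -4; [turn=2]; delta = -6; [idx=3]; delta = 6; [turn=0]; delta = 4; [turn=1]; delta = 2; [turn=2]; delta = 0; [idx=4]; delta = 0; [turn=0]; delta = -2; [turn=1]; delta = -4; [turn=2]; delta = -6; result = 0; return 0 — matching result 0.
An exhaustive pass over the 40 declared inputs shows identical outputs.
verdict: equivalent


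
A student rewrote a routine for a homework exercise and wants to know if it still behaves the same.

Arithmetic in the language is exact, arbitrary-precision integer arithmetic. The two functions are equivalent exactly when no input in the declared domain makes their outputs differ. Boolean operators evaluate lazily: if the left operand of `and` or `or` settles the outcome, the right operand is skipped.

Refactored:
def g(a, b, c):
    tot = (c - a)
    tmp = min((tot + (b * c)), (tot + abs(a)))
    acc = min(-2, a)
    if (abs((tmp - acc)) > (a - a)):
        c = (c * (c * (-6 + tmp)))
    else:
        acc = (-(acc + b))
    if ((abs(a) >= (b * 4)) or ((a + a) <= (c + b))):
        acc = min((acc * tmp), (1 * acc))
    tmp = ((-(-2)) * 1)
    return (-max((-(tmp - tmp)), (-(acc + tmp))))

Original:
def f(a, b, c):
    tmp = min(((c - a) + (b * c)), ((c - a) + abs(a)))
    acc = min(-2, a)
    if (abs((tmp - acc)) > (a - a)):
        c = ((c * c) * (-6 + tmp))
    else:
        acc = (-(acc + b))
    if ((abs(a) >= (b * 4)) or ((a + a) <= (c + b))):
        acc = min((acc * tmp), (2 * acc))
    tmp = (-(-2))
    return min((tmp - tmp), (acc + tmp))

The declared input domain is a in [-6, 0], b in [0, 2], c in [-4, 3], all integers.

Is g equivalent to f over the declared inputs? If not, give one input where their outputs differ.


There is a counterexample at a=-6, b=1, c=-4: -10 on one side, -4 on the other.
f: tmp=-2, then acc=-6, then (abs((tmp - acc)) > (a - a)) is true, then c=-128, then ((abs(a) >= (b * 4)) or ((a + a) <= (c + b))) is true, then acc=-12, then tmp=2, then returns -10
g: tot=2, then tmp=-2, then acc=-6, then (abs((tmp - acc)) > (a - a)) is true, then c=-128, then ((abs(a) >= (b * 4)) or ((a + a) <= (c + b))) is true, then acc=-6, then tmp=2, then returns -4
verdict: not equivalent; witness: a=-6, b=1, c=-4


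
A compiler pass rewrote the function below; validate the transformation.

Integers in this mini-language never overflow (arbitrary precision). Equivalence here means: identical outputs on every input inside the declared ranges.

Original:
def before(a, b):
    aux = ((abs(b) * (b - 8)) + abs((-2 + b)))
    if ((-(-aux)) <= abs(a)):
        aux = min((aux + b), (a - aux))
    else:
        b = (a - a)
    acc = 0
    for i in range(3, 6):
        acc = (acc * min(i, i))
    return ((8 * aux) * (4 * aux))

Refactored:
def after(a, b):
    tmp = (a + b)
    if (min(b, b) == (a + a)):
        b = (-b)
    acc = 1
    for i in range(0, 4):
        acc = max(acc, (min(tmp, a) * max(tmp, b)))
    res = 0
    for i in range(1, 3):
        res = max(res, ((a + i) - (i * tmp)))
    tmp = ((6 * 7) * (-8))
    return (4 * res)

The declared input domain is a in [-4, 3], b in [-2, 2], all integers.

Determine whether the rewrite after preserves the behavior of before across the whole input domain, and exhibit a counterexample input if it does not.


Run the pair on a=-4, b=-2.
before: aux := -16 | ((-(-aux)) <= abs(a)): true | aux := -18 | acc := 0 | iter i=3: | acc := 0 | iter i=4: | acc := 0 | iter i=5: | acc := 0 | result 10368
after: tmp := -6 | (min(b, b) == (a + a)): false | acc := 1 | iter i=0: | acc := 12 | iter i=1: | acc := 12 | iter i=2: | acc := 12 | iter i=3: | acc := 12 | res := 0 | iter i=1: | res := 3 | iter i=2: | res := 10 | tmp := -336 | result 40
10368 vs 40 — the two versions disagree here.
verdict: not equivalent; witness: a=-4, b=-2


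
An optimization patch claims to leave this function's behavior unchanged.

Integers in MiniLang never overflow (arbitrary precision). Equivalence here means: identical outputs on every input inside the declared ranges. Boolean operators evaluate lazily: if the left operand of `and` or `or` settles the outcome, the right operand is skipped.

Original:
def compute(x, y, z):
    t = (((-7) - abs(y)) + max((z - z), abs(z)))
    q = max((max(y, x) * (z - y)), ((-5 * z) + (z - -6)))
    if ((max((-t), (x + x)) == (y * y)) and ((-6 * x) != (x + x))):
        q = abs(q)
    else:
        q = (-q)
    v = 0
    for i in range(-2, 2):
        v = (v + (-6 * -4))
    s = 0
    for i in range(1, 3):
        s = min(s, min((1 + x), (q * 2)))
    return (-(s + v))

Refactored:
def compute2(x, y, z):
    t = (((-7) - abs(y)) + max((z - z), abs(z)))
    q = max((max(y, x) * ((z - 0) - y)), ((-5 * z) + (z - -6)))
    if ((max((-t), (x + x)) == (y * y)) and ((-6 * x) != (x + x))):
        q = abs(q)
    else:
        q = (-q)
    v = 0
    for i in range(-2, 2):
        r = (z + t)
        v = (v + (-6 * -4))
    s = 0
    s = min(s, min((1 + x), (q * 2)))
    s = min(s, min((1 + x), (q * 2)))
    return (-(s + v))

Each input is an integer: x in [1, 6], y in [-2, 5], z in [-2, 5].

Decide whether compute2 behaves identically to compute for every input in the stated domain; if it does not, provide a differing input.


Changes here: arithmetic usage differs; also local variable names differ; also loop structure differs; also constant usage differs; also min/max/abs usage differs; also statement counts differ; the full 384-point sweep finds no disagreement.
verdict: equivalent


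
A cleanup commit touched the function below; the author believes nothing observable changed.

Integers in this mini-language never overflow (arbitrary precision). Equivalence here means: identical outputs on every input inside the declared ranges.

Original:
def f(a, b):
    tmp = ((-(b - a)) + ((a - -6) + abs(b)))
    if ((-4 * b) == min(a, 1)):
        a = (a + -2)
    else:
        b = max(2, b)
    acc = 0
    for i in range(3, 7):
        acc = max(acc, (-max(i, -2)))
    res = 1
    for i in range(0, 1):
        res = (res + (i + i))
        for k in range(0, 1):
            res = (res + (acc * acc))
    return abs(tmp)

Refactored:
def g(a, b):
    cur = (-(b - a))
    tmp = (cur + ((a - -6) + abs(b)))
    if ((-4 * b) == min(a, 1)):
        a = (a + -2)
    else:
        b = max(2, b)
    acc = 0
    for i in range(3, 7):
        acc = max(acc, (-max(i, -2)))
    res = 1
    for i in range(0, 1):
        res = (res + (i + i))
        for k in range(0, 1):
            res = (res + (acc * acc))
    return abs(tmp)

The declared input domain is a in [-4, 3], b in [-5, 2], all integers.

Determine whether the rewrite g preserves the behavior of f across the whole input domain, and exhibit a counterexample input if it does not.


The two versions differ — the changes include local variable names differ; also statement counts differ.
As a probe, take a=-4, b=-2: f runs tmp = 2; ((-4 * b) == min(a, 1)) -> false; b = 2; acc = 0; [i=3]; acc = 0; [i=4]; acc = 0; [i=5]; acc = 0; [i=6]; acc = 0; res = 1; [i=0]; res = 1; [k=0]; res = 1; return 2; g runs cur = -2; tmp = 2; ((-4 * b) == min(a, 1)) -> false; b = 2; acc = 0; [i=3]; acc = 0; [i=4]; acc = 0; [i=5]; acc = 0; [i=6]; acc = 0; res = 1; [i=0]; res = 1; [k=0]; res = 1; return 2; both end at 2.
Across all 64 domain points the two functions coincide.
verdict: equivalent


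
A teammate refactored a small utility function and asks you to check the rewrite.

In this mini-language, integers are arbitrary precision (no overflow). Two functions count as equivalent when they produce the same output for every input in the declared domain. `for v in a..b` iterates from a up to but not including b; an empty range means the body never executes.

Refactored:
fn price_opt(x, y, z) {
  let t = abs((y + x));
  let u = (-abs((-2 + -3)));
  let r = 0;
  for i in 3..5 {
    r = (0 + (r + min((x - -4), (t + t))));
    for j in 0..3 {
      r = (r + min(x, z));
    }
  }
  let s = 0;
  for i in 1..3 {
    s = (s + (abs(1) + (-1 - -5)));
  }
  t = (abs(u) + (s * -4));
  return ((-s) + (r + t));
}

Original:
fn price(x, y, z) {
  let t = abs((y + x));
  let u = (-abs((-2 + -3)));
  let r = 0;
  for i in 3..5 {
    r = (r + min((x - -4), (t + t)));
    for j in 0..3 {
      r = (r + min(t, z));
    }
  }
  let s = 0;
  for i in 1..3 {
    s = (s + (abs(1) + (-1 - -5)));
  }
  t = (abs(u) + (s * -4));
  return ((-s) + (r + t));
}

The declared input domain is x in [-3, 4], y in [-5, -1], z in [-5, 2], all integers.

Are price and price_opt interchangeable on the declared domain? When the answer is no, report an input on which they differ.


At x=-3, y=-5, z=-2: price gives -55, price_opt gives -61.
verdict: not equivalent; witness: x=-3, y=-5, z=-2


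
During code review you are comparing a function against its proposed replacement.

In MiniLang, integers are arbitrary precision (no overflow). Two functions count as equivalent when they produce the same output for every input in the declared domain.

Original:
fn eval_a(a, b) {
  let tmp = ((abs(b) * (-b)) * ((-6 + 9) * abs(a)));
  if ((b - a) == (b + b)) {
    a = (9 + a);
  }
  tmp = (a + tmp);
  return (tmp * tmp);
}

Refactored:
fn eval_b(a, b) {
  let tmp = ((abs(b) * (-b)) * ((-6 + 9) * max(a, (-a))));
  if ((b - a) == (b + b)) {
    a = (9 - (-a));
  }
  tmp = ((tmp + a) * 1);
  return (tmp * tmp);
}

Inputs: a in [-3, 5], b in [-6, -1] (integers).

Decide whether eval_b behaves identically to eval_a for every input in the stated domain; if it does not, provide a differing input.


This is a faithful refactor — constant usage differs; and min/max/abs usage differs; and arithmetic usage differs, but the computed results match everywhere.
Tracing a=3, b=-5: eval_a: tmp=225, then ((b - a) == (b + b)) is false, then tmp=228, then returns 51984 | eval_b: tmp=225, then ((b - a) == (b + b)) is false, then tmp=228, then returns 51984 — matching result 51984.
Sweeping the whole domain (54 inputs) finds no disagreement.
verdict: equivalent


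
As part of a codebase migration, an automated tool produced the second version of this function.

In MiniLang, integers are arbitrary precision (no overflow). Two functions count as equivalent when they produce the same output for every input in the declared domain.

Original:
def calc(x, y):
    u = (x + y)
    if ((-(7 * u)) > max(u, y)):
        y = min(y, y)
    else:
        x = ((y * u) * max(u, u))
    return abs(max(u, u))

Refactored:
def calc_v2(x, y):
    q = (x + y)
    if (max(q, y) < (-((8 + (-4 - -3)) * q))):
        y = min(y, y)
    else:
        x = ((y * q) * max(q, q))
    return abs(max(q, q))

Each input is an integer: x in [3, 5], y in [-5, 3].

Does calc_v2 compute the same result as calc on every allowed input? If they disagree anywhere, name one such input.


Equivalent — the differences include local variable names differ, comparison usage differs, constant usage differs, arithmetic usage differs, yet no declared input distinguishes the two.
Tracing x=4, y=-1: calc: u becomes 3; next ((-(7 * u)) > max(u, y)) evaluates to false; next x becomes -9; next final value 3 | calc_v2: q becomes 3; next (max(q, y) < (-((8 + (-4 - -3)) * q))) evaluates to false; next x becomes -9; next final value 3 — matching result 3.
Checked all 27 inputs in the declared domain: the outputs agree on every one.
verdict: equivalent


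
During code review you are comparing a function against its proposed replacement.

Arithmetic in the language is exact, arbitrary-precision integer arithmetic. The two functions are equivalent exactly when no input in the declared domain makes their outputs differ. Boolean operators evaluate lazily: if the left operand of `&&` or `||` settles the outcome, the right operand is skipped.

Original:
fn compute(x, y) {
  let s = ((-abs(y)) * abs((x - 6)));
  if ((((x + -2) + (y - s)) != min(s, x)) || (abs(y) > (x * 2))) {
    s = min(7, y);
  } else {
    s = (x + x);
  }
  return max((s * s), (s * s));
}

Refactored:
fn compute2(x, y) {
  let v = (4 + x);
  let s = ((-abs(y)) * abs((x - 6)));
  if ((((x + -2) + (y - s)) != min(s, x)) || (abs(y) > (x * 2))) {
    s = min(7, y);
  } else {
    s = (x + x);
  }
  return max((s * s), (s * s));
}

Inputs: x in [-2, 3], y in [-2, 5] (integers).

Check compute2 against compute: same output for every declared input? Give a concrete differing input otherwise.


Side by side, the visible changes include: statement counts differ, plus constant usage differs, plus local variable names differ, plus arithmetic usage differs.
One worked example (x=3, y=0) — compute: s=0, then ((((x + -2) + (y - s)) != min(s, x)) || (abs(y) > (x * 2))) is true, then s=0, then returns 0; compute2: v=7, then s=0, then ((((x + -2) + (y - s)) != min(s, x)) || (abs(y) > (x * 2))) is true, then s=0, then returns 0; agreement on 0.
Sweeping the whole domain (48 inputs) finds no disagreement.
verdict: equivalent


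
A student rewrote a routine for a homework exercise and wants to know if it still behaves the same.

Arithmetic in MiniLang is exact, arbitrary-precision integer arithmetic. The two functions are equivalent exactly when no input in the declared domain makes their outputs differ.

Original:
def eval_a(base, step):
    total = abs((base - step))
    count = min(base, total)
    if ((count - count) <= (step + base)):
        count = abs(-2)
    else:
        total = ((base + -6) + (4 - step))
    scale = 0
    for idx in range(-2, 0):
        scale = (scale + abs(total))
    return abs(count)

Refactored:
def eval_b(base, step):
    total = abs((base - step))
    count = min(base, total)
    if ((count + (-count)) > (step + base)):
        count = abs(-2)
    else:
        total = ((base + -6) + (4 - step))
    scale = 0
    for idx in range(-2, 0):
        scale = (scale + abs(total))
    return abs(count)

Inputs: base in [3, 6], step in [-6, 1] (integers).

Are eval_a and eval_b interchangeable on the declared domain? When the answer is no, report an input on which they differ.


Run the pair on base=3, step=-6.
eval_a: total = 9; count = 3; ((count - count) <= (step + base)) -> false; total = 7; scale = 0; [idx=-2]; scale = 7; [idx=-1]; scale = 14; return 3
eval_b: total = 9; count = 3; ((count + (-count)) > (step + base)) -> true; count = 2; scale = 0; [idx=-2]; scale = 9; [idx=-1]; scale = 18; return 2
3 against 2: the behavior changed.
verdict: not equivalent; witness: base=3, step=-6


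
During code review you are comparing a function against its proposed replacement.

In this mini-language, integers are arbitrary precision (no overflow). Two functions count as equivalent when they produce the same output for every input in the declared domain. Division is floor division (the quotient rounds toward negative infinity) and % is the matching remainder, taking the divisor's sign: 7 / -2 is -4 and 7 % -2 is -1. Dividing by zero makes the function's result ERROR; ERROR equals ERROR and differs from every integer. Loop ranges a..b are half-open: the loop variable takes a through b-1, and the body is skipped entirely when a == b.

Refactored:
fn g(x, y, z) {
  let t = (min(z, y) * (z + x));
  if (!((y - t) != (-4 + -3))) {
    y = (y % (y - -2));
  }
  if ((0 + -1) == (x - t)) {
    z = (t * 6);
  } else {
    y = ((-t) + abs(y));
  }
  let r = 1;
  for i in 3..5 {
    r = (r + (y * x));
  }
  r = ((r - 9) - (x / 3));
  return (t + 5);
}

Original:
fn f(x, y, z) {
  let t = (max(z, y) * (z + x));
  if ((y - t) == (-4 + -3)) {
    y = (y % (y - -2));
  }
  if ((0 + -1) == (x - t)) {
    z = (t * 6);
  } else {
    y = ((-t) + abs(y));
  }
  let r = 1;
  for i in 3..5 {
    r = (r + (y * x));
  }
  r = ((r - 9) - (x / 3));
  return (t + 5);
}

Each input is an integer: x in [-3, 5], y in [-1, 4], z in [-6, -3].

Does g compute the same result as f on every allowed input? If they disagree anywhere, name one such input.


These are not equivalent — on x=-3, y=-1, z=-6 the outputs split (14 vs 59).
f: t := 9 | ((y - t) == (-4 + -3)): false | ((0 + -1) == (x - t)): false | y := -8 | r := 1 | iter i=3: | r := 25 | iter i=4: | r := 49 | r := 41 | result 14
g: t := 54 | (!((y - t) != (-4 + -3))): false | ((0 + -1) == (x - t)): false | y := -53 | r := 1 | iter i=3: | r := 160 | iter i=4: | r := 319 | r := 311 | result 59
verdict: not equivalent; witness: x=-3, y=-1, z=-6


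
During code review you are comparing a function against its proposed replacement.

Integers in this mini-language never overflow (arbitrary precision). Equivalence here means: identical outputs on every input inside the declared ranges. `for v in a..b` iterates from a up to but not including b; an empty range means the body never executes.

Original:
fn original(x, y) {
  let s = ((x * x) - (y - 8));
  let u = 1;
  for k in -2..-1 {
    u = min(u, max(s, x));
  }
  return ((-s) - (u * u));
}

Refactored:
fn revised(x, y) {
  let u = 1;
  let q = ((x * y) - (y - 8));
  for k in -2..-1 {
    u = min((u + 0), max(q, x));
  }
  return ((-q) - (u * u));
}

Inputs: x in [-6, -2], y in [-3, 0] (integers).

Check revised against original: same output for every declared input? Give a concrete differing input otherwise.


Take x=-6, y=-3.
original: s=47, then u=1, then (k=-2), then u=1, then returns -48
revised: u=1, then q=29, then (k=-2), then u=1, then returns -30
-48 != -30, so the rewrite changes behavior.
verdict: not equivalent; witness: x=-6, y=-3


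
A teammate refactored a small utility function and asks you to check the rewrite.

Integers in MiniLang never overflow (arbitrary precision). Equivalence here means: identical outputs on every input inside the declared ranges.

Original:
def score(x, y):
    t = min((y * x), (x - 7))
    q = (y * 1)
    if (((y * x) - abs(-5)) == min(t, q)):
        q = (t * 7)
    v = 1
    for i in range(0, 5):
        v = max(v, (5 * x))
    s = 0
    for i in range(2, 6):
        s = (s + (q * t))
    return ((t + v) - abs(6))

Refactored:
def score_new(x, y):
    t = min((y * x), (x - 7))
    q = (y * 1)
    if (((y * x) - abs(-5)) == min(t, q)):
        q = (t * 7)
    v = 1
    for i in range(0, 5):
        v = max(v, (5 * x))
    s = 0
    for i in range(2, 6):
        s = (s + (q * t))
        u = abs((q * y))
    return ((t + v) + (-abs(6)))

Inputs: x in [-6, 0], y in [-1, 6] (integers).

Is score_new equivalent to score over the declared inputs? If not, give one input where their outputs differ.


The two versions differ — the changes include statement counts differ, plus arithmetic usage differs, plus local variable names differ, plus min/max/abs usage differs.
Spot check at x=0, y=4 — score: t becomes -7; next q becomes 4; next (((y * x) - abs(-5)) == min(t, q)) evaluates to false; next v becomes 1; next at i=0:; next v becomes 1; next at i=1:; next v becomes 1; next at i=2:; next v becomes 1; next at i=3:; next v becomes 1; next at i=4:; next v becomes 1; next s becomes 0; next at i=2:; next s becomes -28; next at i=3:; next s becomes -56; next at i=4:; next s becomes -84; next at i=5:; next s becomes -112; next final value -12. score_new: t becomes -7; next q becomes 4; next (((y * x) - abs(-5)) == min(t, q)) evaluates to false; next v becomes 1; next at i=0:; next v becomes 1; next at i=1:; next v becomes 1; next at i=2:; next v becomes 1; next at i=3:; next v becomes 1; next at i=4:; next v becomes 1; next s becomes 0; next at i=2:; next s becomes -28; next u becomes 16; next at i=3:; next s becomes -56; next u becomes 16; next at i=4:; next s becomes -84; next u becomes 16; next at i=5:; next s becomes -112; next u becomes 16; next final value -12. Both give -12.
Across all 56 domain points the two functions coincide.
verdict: equivalent


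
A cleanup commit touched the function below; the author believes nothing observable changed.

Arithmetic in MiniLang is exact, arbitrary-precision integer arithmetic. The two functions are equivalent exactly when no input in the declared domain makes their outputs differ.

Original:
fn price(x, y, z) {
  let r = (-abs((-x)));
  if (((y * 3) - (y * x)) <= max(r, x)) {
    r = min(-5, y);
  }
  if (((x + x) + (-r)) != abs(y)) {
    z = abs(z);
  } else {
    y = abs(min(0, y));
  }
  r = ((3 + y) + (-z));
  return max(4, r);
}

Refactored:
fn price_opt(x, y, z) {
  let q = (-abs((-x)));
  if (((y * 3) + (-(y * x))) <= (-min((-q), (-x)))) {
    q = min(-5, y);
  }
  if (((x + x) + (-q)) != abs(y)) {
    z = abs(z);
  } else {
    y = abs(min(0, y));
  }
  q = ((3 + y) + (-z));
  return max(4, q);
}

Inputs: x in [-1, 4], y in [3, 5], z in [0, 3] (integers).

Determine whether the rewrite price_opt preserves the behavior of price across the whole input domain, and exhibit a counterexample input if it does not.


The two versions differ — the changes include min/max/abs usage differs, plus arithmetic usage differs, plus local variable names differ.
As a probe, take x=2, y=4, z=0: price runs r = -2; (((y * 3) - (y * x)) <= max(r, x)) -> false; (((x + x) + (-r)) != abs(y)) -> true; z = 0; r = 7; return 7; price_opt runs q = -2; (((y * 3) + (-(y * x))) <= (-min((-q), (-x)))) -> false; (((x + x) + (-q)) != abs(y)) -> true; z = 0; q = 7; return 7; both end at 7.
Across all 72 domain points the two functions coincide.
verdict: equivalent


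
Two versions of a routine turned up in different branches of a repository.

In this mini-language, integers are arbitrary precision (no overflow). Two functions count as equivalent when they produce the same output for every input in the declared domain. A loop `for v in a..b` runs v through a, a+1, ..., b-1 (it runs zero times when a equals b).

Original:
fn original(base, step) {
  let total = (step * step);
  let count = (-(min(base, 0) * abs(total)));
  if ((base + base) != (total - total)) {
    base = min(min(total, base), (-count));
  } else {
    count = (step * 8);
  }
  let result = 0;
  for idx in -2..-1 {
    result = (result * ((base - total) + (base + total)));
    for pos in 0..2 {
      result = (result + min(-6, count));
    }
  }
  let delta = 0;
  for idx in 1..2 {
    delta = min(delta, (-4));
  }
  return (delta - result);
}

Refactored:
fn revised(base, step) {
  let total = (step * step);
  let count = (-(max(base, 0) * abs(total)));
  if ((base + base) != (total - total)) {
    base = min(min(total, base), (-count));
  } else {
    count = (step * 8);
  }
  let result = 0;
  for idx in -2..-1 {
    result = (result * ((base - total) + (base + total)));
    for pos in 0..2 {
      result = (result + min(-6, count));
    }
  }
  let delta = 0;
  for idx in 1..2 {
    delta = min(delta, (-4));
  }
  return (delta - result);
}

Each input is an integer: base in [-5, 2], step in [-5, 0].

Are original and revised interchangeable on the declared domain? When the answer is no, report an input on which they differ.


Not equivalent: base=1, step=-5 separates them (8 vs 46).
original: total = 25; count = 0; ((base + base) != (total - total)) -> true; base = 0; result = 0; [idx=-2]; result = 0; [pos=0]; result = -6; [pos=1]; result = -12; delta = 0; [idx=1]; delta = -4; return 8
revised: total = 25; count = -25; ((base + base) != (total - total)) -> true; base = 1; result = 0; [idx=-2]; result = 0; [pos=0]; result = -25; [pos=1]; result = -50; delta = 0; [idx=1]; delta = -4; return 46
verdict: not equivalent; witness: base=1, step=-5


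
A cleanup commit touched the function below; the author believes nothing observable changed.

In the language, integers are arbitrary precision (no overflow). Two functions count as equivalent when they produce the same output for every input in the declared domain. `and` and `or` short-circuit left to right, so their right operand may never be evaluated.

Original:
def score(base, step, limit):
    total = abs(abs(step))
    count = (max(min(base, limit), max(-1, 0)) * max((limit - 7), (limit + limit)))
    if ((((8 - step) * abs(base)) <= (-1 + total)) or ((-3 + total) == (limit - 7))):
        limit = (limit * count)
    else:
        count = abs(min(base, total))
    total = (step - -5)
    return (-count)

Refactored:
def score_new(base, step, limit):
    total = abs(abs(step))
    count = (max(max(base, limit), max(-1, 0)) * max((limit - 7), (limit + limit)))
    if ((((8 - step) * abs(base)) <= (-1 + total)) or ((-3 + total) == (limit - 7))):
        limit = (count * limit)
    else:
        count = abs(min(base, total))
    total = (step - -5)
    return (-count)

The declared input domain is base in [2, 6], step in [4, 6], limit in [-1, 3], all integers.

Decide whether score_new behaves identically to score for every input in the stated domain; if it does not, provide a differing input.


On input base=2, step=6, limit=-1, score returns 0 while score_new returns 4.
verdict: not equivalent; witness: base=2, step=6, limit=-1


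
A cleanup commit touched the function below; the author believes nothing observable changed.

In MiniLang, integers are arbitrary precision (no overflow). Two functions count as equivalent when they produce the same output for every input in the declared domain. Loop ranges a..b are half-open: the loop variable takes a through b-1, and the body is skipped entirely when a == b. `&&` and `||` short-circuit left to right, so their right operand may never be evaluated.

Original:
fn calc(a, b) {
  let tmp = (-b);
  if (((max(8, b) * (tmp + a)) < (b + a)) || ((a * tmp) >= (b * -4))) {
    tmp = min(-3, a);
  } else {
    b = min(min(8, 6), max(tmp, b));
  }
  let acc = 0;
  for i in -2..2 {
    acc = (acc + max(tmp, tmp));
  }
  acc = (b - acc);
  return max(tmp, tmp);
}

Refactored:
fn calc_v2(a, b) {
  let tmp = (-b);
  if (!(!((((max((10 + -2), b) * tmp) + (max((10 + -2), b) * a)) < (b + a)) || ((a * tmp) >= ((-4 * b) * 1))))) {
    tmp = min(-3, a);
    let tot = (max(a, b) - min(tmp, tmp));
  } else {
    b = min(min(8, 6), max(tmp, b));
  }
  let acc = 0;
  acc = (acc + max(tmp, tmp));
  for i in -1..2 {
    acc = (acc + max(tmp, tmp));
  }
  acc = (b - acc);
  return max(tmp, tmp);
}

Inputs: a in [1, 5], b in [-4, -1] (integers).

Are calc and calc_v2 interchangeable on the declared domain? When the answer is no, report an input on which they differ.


Equivalent — the differences include statement counts differ; and constant usage differs; and boolean connective usage differs; and loop structure differs; and min/max/abs usage differs; and arithmetic usage differs; and local variable names differ, yet no declared input distinguishes the two.
Tracing a=3, b=-3: calc: tmp=3, then (((max(8, b) * (tmp + a)) < (b + a)) || ((a * tmp) >= (b * -4))) is false, then b=3, then acc=0, then (i=-2), then acc=3, then (i=-1), then acc=6, then (i=0), then acc=9, then (i=1), then acc=12, then acc=-9, then returns 3 | calc_v2: tmp=3, then (!(!((((max((10 + -2), b) * tmp) + (max((10 + -2), b) * a)) < (b + a)) || ((a * tmp) >= ((-4 * b) * 1))))) is false, then b=3, then acc=0, then acc=3, then (i=-1), then acc=6, then (i=0), then acc=9, then (i=1), then acc=12, then acc=-9, then returns 3 — matching result 3.
Across all 20 domain points the two functions coincide.
verdict: equivalent


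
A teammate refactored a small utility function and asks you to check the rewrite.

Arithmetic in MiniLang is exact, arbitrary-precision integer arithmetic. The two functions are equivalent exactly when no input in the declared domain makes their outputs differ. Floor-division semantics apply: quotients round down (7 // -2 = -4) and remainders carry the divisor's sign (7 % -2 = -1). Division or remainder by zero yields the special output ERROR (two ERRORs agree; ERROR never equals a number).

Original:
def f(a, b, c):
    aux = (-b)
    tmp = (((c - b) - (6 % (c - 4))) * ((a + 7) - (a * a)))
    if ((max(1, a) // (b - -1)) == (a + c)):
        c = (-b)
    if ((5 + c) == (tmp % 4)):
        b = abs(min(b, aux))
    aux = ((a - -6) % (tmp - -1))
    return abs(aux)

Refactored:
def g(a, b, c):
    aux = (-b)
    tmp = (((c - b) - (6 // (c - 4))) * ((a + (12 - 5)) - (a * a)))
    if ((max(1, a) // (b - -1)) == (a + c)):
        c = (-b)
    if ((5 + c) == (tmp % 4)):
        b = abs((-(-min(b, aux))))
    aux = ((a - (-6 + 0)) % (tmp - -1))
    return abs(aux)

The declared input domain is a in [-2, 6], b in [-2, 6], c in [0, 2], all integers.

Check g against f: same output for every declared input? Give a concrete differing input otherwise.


On input a=-2, b=-2, c=1, f returns 0 while g returns 4.
verdict: not equivalent; witness: a=-2, b=-2, c=1


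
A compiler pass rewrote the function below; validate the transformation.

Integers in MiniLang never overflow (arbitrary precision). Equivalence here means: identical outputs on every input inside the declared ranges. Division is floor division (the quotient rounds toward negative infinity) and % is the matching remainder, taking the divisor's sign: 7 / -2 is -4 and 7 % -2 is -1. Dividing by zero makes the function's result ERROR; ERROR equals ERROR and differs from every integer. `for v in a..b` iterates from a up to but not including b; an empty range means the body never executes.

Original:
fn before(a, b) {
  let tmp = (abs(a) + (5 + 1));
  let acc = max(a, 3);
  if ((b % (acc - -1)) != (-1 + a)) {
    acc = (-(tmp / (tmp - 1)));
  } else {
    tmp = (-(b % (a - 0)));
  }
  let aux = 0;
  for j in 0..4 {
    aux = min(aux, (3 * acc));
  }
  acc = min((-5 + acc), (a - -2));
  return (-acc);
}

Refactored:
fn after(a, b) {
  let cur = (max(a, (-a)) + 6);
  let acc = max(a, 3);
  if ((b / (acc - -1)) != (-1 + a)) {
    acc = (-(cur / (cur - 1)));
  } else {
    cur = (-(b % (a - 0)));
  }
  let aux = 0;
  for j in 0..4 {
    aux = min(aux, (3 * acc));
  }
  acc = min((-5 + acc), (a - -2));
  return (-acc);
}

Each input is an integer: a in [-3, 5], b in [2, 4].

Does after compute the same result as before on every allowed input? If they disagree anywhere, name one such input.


These are not equivalent — on a=1, b=2 the outputs split (6 vs 2).
before: tmp = 7; acc = 3; ((b % (acc - -1)) != (-1 + a)) -> true; acc = -1; aux = 0; [j=0]; aux = -3; [j=1]; aux = -3; [j=2]; aux = -3; [j=3]; aux = -3; acc = -6; return 6
after: cur = 7; acc = 3; ((b / (acc - -1)) != (-1 + a)) -> false; cur = 0; aux = 0; [j=0]; aux = 0; [j=1]; aux = 0; [j=2]; aux = 0; [j=3]; aux = 0; acc = -2; return 2
verdict: not equivalent; witness: a=1, b=2
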